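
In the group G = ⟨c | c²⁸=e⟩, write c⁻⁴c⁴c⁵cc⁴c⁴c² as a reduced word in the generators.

Multiply left to right, reducing at each step:
  (c²⁴) · c⁴ = e
  e · c⁵ = c⁵
  (c⁵) · c = c⁶
  (c⁶) · c⁴ = c¹⁰
  (c¹⁰) · c⁴ = c¹⁴
  (c¹⁴) · c² = c¹⁶

Answer: c¹⁶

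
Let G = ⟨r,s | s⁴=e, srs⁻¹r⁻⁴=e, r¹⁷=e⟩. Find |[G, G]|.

G' = [G, G] is generated by all commutators. The generator-pair commutators are: [r, s] = r¹⁴.
The subgroup they normally generate is {e, r, r², r³, r⁴, r⁵, r⁶, r⁷, r⁸, r⁹, r¹⁰, r¹¹, r¹², r¹³, r¹⁴, r¹⁵, r¹⁶}, of order 17.
Check: |G/G'| = 68/17 = 4 is the order of the abelianisation.

Answer: 17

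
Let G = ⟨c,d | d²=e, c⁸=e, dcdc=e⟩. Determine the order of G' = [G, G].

G' = [G, G] is generated by all commutators. The generator-pair commutators are: [c, d] = c².
The subgroup they normally generate is {e, c², c⁴, c⁶}, of order 4.
Check: |G/G'| = 16/4 = 4 is the order of the abelianisation.

Answer: 4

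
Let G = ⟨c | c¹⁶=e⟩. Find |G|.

G is generated by a single element, so G is cyclic. The relator gives c¹⁶ = e and no smaller power is forced to be e, so the 16 powers {c, e, c², c³, c⁴, c⁵, c⁶, c⁷, c⁸, c⁹, c¹², c¹³, c¹¹, c¹⁰, c¹⁴, c¹⁵} are distinct. Hence |G| = 16.

Answer: 16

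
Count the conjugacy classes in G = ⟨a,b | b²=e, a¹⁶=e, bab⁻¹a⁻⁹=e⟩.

The conjugacy classes (representative and size) are:
  [e] (size 1), [a⁹] (size 2), [a²] (size 1), [a³] (size 2), [a⁴] (size 1), [a¹³] (size 2), [a⁶] (size 1), [a¹⁵] (size 2), [a⁸] (size 1), [a¹⁰] (size 1), [a¹²] (size 1), [a¹⁴] (size 1), [b] (size 2), [ab] (size 2), [a²b] (size 2), [a¹¹b] (size 2), [a⁴b] (size 2), [a¹³b] (size 2), [a¹⁴b] (size 2), [a¹⁵b] (size 2).
Class equation: 1 + 2 + 1 + 2 + 1 + 2 + 1 + 2 + 1 + 1 + 1 + 1 + 2 + 2 + 2 + 2 + 2 + 2 + 2 + 2 = 32 = |G|. So G has 20 conjugacy classes.

Answer: 20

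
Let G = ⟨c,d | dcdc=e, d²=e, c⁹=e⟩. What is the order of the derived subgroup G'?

G' = [G, G] is generated by all commutators. The generator-pair commutators are: [c, d] = c².
The subgroup they normally generate is {e, c, c², c³, c⁴, c⁵, c⁶, c⁷, c⁸}, of order 9.
Check: |G/G'| = 18/9 = 2 is the order of the abelianisation.

Answer: 9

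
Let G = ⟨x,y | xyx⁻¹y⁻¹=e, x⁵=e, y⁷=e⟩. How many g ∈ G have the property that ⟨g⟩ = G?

G is cyclic of order 35. An element generates G iff its order is 35, and a cyclic group of order 35 has exactly φ(35) = 24 such elements.

Answer: 24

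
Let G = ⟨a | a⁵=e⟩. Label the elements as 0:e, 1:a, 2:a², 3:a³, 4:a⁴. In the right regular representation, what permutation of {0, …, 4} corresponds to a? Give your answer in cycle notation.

(0 1 2 3 4)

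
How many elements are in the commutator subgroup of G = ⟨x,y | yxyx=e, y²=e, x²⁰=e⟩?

G' = [G, G] is generated by all commutators. The generator-pair commutators are: [x, y] = x².
The subgroup they normally generate is {e, x², x⁴, x⁶, x⁸, x¹⁰, x¹², x¹⁴, x¹⁶, x¹⁸}, of order 10.
Check: |G/G'| = 40/10 = 4 is the order of the abelianisation.

Answer: 10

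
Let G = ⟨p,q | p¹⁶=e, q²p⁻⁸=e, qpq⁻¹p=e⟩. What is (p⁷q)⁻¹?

The order of (p⁷q) is 4 (smallest k with (p⁷q)ᵏ = e), so (p⁷q)⁻¹ = (p⁷q)³ = p⁷q⁻¹.
Check: (p⁷q) · (p⁷q⁻¹) → (p⁷q) · p⁷ = q;   q · q⁻¹ = e, giving e as required.

Answer: p⁷q⁻¹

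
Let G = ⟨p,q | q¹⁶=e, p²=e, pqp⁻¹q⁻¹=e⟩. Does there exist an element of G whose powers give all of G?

|G| = 32, but the maximum element order in G is 16 < 32. No single element generates all of G, so G is not cyclic.

Answer: No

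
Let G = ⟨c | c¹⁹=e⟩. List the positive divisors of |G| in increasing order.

|G| = 19 = 19. By Lagrange's theorem the order of any subgroup divides 19; the divisors of 19 are 1, 19.

Answer: 1, 19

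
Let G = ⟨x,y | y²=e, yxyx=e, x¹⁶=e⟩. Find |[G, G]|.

G' = [G, G] is generated by all commutators. The generator-pair commutators are: [x, y] = x².
The subgroup they normally generate is {e, x², x⁴, x⁶, x⁸, x¹⁰, x¹², x¹⁴}, of order 8.
Check: |G/G'| = 32/8 = 4 is the order of the abelianisation.

Answer: 8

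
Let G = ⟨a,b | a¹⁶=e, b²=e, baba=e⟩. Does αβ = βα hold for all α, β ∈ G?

a·b = ab but b·a = a¹⁵b, so a·b ≠ b·a and G is not abelian.

Answer: No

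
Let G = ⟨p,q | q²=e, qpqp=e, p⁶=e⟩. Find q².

Compute successive powers of q, reducing at each step:
  q²: q · q = e

Answer: e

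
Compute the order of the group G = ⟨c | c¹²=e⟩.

G is generated by a single element, so G is cyclic. The relator gives c¹² = e and no smaller power is forced to be e, so the 12 powers {c, e, c², c³, c⁴, c⁵, c⁶, c⁷, c⁸, c⁹, c¹¹, c¹⁰} are distinct. Hence |G| = 12.

Answer: 12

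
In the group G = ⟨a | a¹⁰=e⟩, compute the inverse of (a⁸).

The order of (a⁸) is 5 (smallest k with (a⁸)ᵏ = e), so (a⁸)⁻¹ = (a⁸)⁴ = a².
Check: (a⁸) · (a²) → (a⁸) · a² = e, giving e as required.

Answer: a²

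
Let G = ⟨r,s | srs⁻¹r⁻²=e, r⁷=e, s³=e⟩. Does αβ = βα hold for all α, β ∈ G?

r·s = rs but s·r = r²s, so r·s ≠ s·r and G is not abelian.

Answer: No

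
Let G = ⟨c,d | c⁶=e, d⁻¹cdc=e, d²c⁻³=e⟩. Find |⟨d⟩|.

|⟨d⟩| equals the order of d. Compute successive powers until reaching e:
  d¹ = d, d² = c³, d³ = d⁻¹, d⁴ = e.
The smallest positive k with dᵏ = e is 4, so |⟨d⟩| = 4.

Answer: 4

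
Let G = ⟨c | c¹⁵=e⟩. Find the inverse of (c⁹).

The order of (c⁹) is 5 (smallest k with (c⁹)ᵏ = e), so (c⁹)⁻¹ = (c⁹)⁴ = c⁶.
Check: (c⁹) · (c⁶) → (c⁹) · c⁶ = e, giving e as required.

Answer: c⁶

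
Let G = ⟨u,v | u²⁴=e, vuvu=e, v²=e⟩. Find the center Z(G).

An element z ∈ Z(G) iff z commutes with every generator.
For example u¹² is central: (u¹²)·u = u¹³ = u·(u¹²); (u¹²)·v = u¹²v = v·(u¹²).
Whereas u ∉ Z(G) since u·v = uv ≠ u²³v = v·u.
Checking each of the 48 elements this way gives Z(G) = {e, u¹²}, of order 2.

Answer: {e, u¹²}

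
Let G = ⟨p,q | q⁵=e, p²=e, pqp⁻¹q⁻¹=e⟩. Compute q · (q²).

Compute q · (q²) by multiplying left to right and reducing via the relations at each step:
  q · q² = q³

Answer: q³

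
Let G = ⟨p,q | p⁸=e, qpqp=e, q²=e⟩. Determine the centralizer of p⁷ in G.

⟨p⁷⟩ ⊆ C_G(p⁷) since powers of p⁷ commute with p⁷; so |C_G(p⁷)| ≥ |⟨p⁷⟩| = 8.
By orbit–stabilizer, |C_G(p⁷)| = |G| / |conj. class of p⁷| = 16 / 2 = 8.
The 8 elements commuting with p⁷ are {e, p, p², p³, p⁴, p⁵, p⁶, p⁷}.

Answer: {e, p, p², p³, p⁴, p⁵, p⁶, p⁷}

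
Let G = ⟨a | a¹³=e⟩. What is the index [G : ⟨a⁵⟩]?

First find ord(a⁵) by computing successive powers:
  (a⁵)¹ = a⁵, (a⁵)² = a¹⁰, (a⁵)³ = a², (a⁵)⁴ = a⁷, (a⁵)⁵ = a¹², (a⁵)⁶ = a⁴, (a⁵)⁷ = a⁹, (a⁵)⁸ = a, (a⁵)⁹ = a⁶, (a⁵)¹⁰ = a¹¹, (a⁵)¹¹ = a³, (a⁵)¹² = a⁸, (a⁵)¹³ = e.
So |⟨a⁵⟩| = ord(a⁵) = 13. With |G| = 13, by Lagrange [G : ⟨a⁵⟩] = 13/13 = 1.

Answer: 1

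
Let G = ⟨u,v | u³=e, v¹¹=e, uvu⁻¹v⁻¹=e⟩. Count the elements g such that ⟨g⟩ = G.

G is cyclic of order 33. An element generates G iff its order is 33, and a cyclic group of order 33 has exactly φ(33) = 20 such elements.

Answer: 20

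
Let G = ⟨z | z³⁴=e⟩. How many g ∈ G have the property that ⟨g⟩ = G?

G is cyclic of order 34. An element generates G iff its order is 34, and a cyclic group of order 34 has exactly φ(34) = 16 such elements.

Answer: 16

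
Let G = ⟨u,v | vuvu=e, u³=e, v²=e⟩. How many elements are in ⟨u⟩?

|⟨u⟩| equals the order of u. Compute successive powers until reaching e:
  u¹ = u, u² = u², u³ = e.
The smallest positive k with uᵏ = e is 3, so |⟨u⟩| = 3.

Answer: 3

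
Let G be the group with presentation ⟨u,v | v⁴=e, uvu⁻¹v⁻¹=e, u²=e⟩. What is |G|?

Enumerate words in the generators, reducing via the relations: the distinct elements are
  {e, u, v, uv, v², v³, uv², uv³}.
No further products give new elements, so |G| = 8.

Answer: 8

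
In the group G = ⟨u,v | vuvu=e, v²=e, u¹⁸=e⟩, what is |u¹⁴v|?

Compute successive powers until reaching e:
  (u¹⁴v)¹ = u¹⁴v, (u¹⁴v)² = e.
The smallest positive k with (u¹⁴v)ᵏ = e is 2.

Answer: 2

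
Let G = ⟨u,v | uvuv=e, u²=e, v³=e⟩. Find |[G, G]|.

G' = [G, G] is generated by all commutators. The generator-pair commutators are: [u, v] = v.
The subgroup they normally generate is {e, v, v²}, of order 3.
Check: |G/G'| = 6/3 = 2 is the order of the abelianisation.

Answer: 3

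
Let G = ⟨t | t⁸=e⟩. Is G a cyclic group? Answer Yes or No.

|G| = 8. The element t has order 8 (its powers give 8 distinct elements), so ⟨t⟩ = G and G is cyclic.

Answer: Yes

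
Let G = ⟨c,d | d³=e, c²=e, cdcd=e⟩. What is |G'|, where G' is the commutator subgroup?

G' = [G, G] is generated by all commutators. The generator-pair commutators are: [c, d] = d.
The subgroup they normally generate is {e, d, d²}, of order 3.
Check: |G/G'| = 6/3 = 2 is the order of the abelianisation.

Answer: 3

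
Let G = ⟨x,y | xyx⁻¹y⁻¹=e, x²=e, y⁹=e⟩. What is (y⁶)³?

Compute successive powers of (y⁶), reducing at each step:
  (y⁶)²: (y⁶) · y⁶ = y³
  (y⁶)³: (y³) · y⁶ = e

Answer: e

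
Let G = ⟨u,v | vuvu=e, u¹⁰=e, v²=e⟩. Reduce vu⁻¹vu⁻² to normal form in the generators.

Multiply left to right, reducing at each step:
  v · u⁻¹ = uv
  (uv) · v = u
  u · u⁻² = u⁹

Answer: u⁹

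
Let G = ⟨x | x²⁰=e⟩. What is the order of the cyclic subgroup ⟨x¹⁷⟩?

|⟨x¹⁷⟩| equals the order of x¹⁷. Compute successive powers until reaching e:
  (x¹⁷)¹ = x¹⁷, (x¹⁷)² = x¹⁴, (x¹⁷)³ = x¹¹, (x¹⁷)⁴ = x⁸, (x¹⁷)⁵ = x⁵, (x¹⁷)⁶ = x², (x¹⁷)⁷ = x¹⁹, (x¹⁷)⁸ = x¹⁶, (x¹⁷)⁹ = x¹³, (x¹⁷)¹⁰ = x¹⁰, (x¹⁷)¹¹ = x⁷, (x¹⁷)¹² = x⁴, (x¹⁷)¹³ = x, (x¹⁷)¹⁴ = x¹⁸, (x¹⁷)¹⁵ = x¹⁵, (x¹⁷)¹⁶ = x¹², (x¹⁷)¹⁷ = x⁹, (x¹⁷)¹⁸ = x⁶, (x¹⁷)¹⁹ = x³, (x¹⁷)²⁰ = e.
The smallest positive k with (x¹⁷)ᵏ = e is 20, so |⟨x¹⁷⟩| = 20.

Answer: 20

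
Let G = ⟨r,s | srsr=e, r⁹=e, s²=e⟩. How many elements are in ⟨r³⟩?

|⟨r³⟩| equals the order of r³. Compute successive powers until reaching e:
  (r³)¹ = r³, (r³)² = r⁶, (r³)³ = e.
The smallest positive k with (r³)ᵏ = e is 3, so |⟨r³⟩| = 3.

Answer: 3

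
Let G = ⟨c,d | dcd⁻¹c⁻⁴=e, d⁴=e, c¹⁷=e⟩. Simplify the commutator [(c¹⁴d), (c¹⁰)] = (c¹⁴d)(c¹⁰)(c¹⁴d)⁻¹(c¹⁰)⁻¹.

[(c¹⁴d), (c¹⁰)] = (c¹⁴d)·(c¹⁰)·(c¹⁴d)⁻¹·(c¹⁰)⁻¹.
  (c¹⁴d) · (c¹⁰) = c³d
  (c³d) · (c⁵d³) = c⁶
  (c⁶) · (c⁷) = c¹³

Answer: c¹³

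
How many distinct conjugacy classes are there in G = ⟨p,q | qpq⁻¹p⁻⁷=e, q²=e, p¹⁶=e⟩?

The conjugacy classes (representative and size) are:
  [e] (size 1), [p] (size 2), [p¹⁴] (size 2), [p³] (size 2), [p⁴] (size 2), [p¹⁰] (size 2), [p⁸] (size 1), [p⁹] (size 2), [p¹¹] (size 2), [p¹⁰q] (size 8), [pq] (size 8).
Class equation: 1 + 2 + 2 + 2 + 2 + 2 + 1 + 2 + 2 + 8 + 8 = 32 = |G|. So G has 11 conjugacy classes.

Answer: 11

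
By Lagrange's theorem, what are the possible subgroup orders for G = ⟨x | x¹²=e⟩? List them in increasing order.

|G| = 12 = 2² · 3. By Lagrange's theorem the order of any subgroup divides 12; the divisors of 12 are 1, 2, 3, 4, 6, 12.

Answer: 1, 2, 3, 4, 6, 12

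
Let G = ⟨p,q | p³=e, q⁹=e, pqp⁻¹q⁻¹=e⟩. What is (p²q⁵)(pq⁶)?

Compute (p²q⁵) · (pq⁶) by multiplying left to right and reducing via the relations at each step:
  (p²q⁵) · p = q⁵
  (q⁵) · q⁶ = q²

Answer: q²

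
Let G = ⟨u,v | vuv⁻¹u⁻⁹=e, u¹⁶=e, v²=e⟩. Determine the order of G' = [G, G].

G' = [G, G] is generated by all commutators. The generator-pair commutators are: [u, v] = u⁸.
The subgroup they normally generate is {e, u⁸}, of order 2.
Check: |G/G'| = 32/2 = 16 is the order of the abelianisation.

Answer: 2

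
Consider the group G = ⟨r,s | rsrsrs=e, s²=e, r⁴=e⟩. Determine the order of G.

Enumerate words in the generators, reducing via the relations: the distinct elements are
  {e, r, s, rs, r², r³, sr, rsr, r²s, r³s, sr², sr³, rsr², rsr³, r²sr, r³sr, sr²s, rsr²s, r²sr², r²sr³, r³sr², r³sr³, r²sr²s, r³sr²s}.
No further products give new elements, so |G| = 24.

Answer: 24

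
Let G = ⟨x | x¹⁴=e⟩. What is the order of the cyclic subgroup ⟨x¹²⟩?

|⟨x¹²⟩| equals the order of x¹². Compute successive powers until reaching e:
  (x¹²)¹ = x¹², (x¹²)² = x¹⁰, (x¹²)³ = x⁸, (x¹²)⁴ = x⁶, (x¹²)⁵ = x⁴, (x¹²)⁶ = x², (x¹²)⁷ = e.
The smallest positive k with (x¹²)ᵏ = e is 7, so |⟨x¹²⟩| = 7.

Answer: 7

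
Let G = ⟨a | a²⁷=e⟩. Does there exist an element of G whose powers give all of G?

|G| = 27. The element a has order 27 (its powers give 27 distinct elements), so ⟨a⟩ = G and G is cyclic.

Answer: Yes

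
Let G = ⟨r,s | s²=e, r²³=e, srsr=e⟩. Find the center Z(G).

An element z ∈ Z(G) iff z commutes with every generator.
For example e is central: e·r = r = r·e; e·s = s = s·e.
Whereas r ∉ Z(G) since r·s = rs ≠ r²²s = s·r.
Checking each of the 46 elements this way gives Z(G) = {e}, of order 1.

Answer: {e}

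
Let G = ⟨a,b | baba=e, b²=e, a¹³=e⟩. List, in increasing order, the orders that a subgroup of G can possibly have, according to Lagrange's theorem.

|G| = 26 = 2 · 13. By Lagrange's theorem the order of any subgroup divides 26; the divisors of 26 are 1, 2, 13, 26.

Answer: 1, 2, 13, 26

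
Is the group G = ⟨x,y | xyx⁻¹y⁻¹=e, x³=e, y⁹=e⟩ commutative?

Each pair of generators commutes: x·y = xy = y·x. Since the generators pairwise commute, every element of G commutes with every other, so G is abelian.

Answer: Yes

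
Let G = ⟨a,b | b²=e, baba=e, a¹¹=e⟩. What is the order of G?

Enumerate words in the generators, reducing via the relations: the distinct elements are
  {a, b, e, ab, a², a³, a⁴, a⁵, a⁶, a⁷, a⁸, a⁹, a²b, a³b, a¹⁰, a⁴b, a⁵b, a⁶b, a⁷b, a⁸b, a⁹b, a¹⁰b}.
No further products give new elements, so |G| = 22.

Answer: 22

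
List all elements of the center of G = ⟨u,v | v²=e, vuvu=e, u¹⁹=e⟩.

An element z ∈ Z(G) iff z commutes with every generator.
For example e is central: e·u = u = u·e; e·v = v = v·e.
Whereas u ∉ Z(G) since u·v = uv ≠ u¹⁸v = v·u.
Checking each of the 38 elements this way gives Z(G) = {e}, of order 1.

Answer: {e}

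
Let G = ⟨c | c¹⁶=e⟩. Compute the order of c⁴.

Compute successive powers until reaching e:
  (c⁴)¹ = c⁴, (c⁴)² = c⁸, (c⁴)³ = c¹², (c⁴)⁴ = e.
The smallest positive k with (c⁴)ᵏ = e is 4.

Answer: 4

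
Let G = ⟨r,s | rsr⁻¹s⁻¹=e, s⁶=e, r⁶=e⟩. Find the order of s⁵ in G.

Compute successive powers until reaching e:
  (s⁵)¹ = s⁵, (s⁵)² = s⁴, (s⁵)³ = s³, (s⁵)⁴ = s², (s⁵)⁵ = s, (s⁵)⁶ = e.
The smallest positive k with (s⁵)ᵏ = e is 6.

Answer: 6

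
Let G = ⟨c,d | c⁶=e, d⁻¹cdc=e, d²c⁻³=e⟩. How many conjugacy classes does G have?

The conjugacy classes (representative and size) are:
  [e] (size 1), [c] (size 2), [c²] (size 2), [c³] (size 1), [cd⁻¹] (size 3), [c²d⁻¹] (size 3).
Class equation: 1 + 2 + 2 + 1 + 3 + 3 = 12 = |G|. So G has 6 conjugacy classes.

Answer: 6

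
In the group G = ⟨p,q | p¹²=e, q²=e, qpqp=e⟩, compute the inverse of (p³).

The order of (p³) is 4 (smallest k with (p³)ᵏ = e), so (p³)⁻¹ = (p³)³ = p⁹.
Check: (p³) · (p⁹) → (p³) · p⁹ = e, giving e as required.

Answer: p⁹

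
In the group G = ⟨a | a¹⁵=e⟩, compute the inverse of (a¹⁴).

The order of (a¹⁴) is 15 (smallest k with (a¹⁴)ᵏ = e), so (a¹⁴)⁻¹ = (a¹⁴)¹⁴ = a.
Check: (a¹⁴) · a → (a¹⁴) · a = e, giving e as required.

Answer: a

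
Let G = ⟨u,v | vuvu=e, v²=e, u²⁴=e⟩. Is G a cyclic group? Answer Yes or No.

Every cyclic group is abelian. But u·v = uv while v·u = u²³v, so u·v ≠ v·u and G is not abelian. Hence G is not cyclic.

Answer: No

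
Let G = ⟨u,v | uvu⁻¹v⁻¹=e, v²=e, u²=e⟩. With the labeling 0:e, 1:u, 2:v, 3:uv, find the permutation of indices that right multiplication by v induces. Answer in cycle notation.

(0 2)(1 3)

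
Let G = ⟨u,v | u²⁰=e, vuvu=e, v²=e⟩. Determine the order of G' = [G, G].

G' = [G, G] is generated by all commutators. The generator-pair commutators are: [u, v] = u².
The subgroup they normally generate is {e, u², u⁴, u⁶, u⁸, u¹⁰, u¹², u¹⁴, u¹⁶, u¹⁸}, of order 10.
Check: |G/G'| = 40/10 = 4 is the order of the abelianisation.

Answer: 10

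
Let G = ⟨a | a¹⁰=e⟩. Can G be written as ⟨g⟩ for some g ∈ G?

|G| = 10. The element a has order 10 (its powers give 10 distinct elements), so ⟨a⟩ = G and G is cyclic.

Answer: Yes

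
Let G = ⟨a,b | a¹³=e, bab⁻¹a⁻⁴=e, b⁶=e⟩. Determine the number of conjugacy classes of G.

The conjugacy classes (representative and size) are:
  [e] (size 1), [a⁴] (size 6), [a¹¹] (size 6), [a⁷b] (size 13), [a⁸b²] (size 13), [a¹²b³] (size 13), [a⁵b⁴] (size 13), [a¹¹b⁵] (size 13).
Class equation: 1 + 6 + 6 + 13 + 13 + 13 + 13 + 13 = 78 = |G|. So G has 8 conjugacy classes.

Answer: 8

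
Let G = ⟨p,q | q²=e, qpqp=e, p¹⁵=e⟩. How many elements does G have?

Enumerate words in the generators, reducing via the relations: the distinct elements are
  {e, p, q, pq, p², p³, p⁴, p⁵, p⁶, p⁷, p⁸, p⁹, p²q, p³q, p¹², p¹³, p¹¹, p¹⁰, p¹⁴, p⁴q, p⁵q, p⁶q, p⁷q, p⁸q, p⁹q, p¹²q, p¹³q, p¹¹q, p¹⁰q, p¹⁴q}.
No further products give new elements, so |G| = 30.

Answer: 30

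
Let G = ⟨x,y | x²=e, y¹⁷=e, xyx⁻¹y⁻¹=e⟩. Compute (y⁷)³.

Compute successive powers of (y⁷), reducing at each step:
  (y⁷)²: (y⁷) · y⁷ = y¹⁴
  (y⁷)³: (y¹⁴) · y⁷ = y⁴

Answer: y⁴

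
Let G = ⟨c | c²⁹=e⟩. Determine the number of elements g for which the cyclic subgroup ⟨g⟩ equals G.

G is cyclic of order 29. An element generates G iff its order is 29, and a cyclic group of order 29 has exactly φ(29) = 28 such elements.

Answer: 28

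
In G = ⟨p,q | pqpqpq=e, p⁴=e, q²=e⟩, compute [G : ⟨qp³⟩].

First find ord(qp³) by computing successive powers:
  (qp³)¹ = qp³, (qp³)² = pq, (qp³)³ = e.
So |⟨qp³⟩| = ord(qp³) = 3. With |G| = 24, by Lagrange [G : ⟨qp³⟩] = 24/3 = 8.

Answer: 8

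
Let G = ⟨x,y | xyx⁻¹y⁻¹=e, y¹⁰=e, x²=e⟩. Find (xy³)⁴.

Compute successive powers of (xy³), reducing at each step:
  (xy³)²: (xy³) · x = y³;   (y³) · y³ = y⁶
  (xy³)³: (y⁶) · x = xy⁶;   (xy⁶) · y³ = xy⁹
  (xy³)⁴: (xy⁹) · x = y⁹;   (y⁹) · y³ = y²

Answer: y²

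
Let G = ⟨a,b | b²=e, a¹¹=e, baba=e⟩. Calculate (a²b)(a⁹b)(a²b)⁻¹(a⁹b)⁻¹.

[(a²b), (a⁹b)] = (a²b)·(a⁹b)·(a²b)⁻¹·(a⁹b)⁻¹.
  (a²b) · (a⁹b) = a⁴
  (a⁴) · (a²b) = a⁶b
  (a⁶b) · (a⁹b) = a⁸

Answer: a⁸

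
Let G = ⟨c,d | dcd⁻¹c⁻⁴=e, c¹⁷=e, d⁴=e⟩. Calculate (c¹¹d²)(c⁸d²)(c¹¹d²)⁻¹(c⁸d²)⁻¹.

[(c¹¹d²), (c⁸d²)] = (c¹¹d²)·(c⁸d²)·(c¹¹d²)⁻¹·(c⁸d²)⁻¹.
  (c¹¹d²) · (c⁸d²) = c³
  (c³) · (c¹¹d²) = c¹⁴d²
  (c¹⁴d²) · (c⁸d²) = c⁶

Answer: c⁶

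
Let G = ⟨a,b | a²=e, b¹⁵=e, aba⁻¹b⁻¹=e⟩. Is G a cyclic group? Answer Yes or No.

|G| = 30. The element ab has order 30 (its powers give 30 distinct elements), so ⟨ab⟩ = G and G is cyclic.

Answer: Yes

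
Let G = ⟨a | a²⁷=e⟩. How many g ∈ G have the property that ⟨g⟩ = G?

G is cyclic of order 27. An element generates G iff its order is 27, and a cyclic group of order 27 has exactly φ(27) = 18 such elements.

Answer: 18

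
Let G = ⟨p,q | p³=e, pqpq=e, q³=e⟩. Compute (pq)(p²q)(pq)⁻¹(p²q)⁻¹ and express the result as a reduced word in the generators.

[(pq), (p²q)] = (pq)·(p²q)·(pq)⁻¹·(p²q)⁻¹.
  (pq) · (p²q) = qp²
  (qp²) · (pq) = q²
  (q²) · (q²p) = p²q²

Answer: p²q²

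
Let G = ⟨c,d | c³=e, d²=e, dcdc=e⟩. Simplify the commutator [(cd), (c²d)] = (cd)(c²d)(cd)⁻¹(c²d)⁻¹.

[(cd), (c²d)] = (cd)·(c²d)·(cd)⁻¹·(c²d)⁻¹.
  (cd) · (c²d) = c²
  (c²) · (cd) = d
  d · (c²d) = c

Answer: c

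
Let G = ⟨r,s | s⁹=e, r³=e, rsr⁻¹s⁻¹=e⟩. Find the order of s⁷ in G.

Compute successive powers until reaching e:
  (s⁷)¹ = s⁷, (s⁷)² = s⁵, (s⁷)³ = s³, (s⁷)⁴ = s, (s⁷)⁵ = s⁸, (s⁷)⁶ = s⁶, (s⁷)⁷ = s⁴, (s⁷)⁸ = s², (s⁷)⁹ = e.
The smallest positive k with (s⁷)ᵏ = e is 9.

Answer: 9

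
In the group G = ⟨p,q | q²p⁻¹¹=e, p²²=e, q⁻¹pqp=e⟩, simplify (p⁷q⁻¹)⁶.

Compute successive powers of (p⁷q⁻¹), reducing at each step:
  (p⁷q⁻¹)²: (p⁷q⁻¹) · p⁷ = q⁻¹;   (q⁻¹) · q⁻¹ = p¹¹
  (p⁷q⁻¹)³: (p¹¹) · p⁷ = p¹⁸;   (p¹⁸) · q⁻¹ = p⁷q
  (p⁷q⁻¹)⁴: (p⁷q) · p⁷ = q;   q · q⁻¹ = e
  (p⁷q⁻¹)⁵: e · p⁷ = p⁷;   (p⁷) · q⁻¹ = p⁷q⁻¹
  (p⁷q⁻¹)⁶: (p⁷q⁻¹) · p⁷ = q⁻¹;   (q⁻¹) · q⁻¹ = p¹¹

Answer: p¹¹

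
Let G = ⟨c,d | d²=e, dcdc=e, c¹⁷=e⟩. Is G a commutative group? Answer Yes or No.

c·d = cd but d·c = c¹⁶d, so c·d ≠ d·c and G is not abelian.

Answer: No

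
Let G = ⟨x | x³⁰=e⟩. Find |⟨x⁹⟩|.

|⟨x⁹⟩| equals the order of x⁹. Compute successive powers until reaching e:
  (x⁹)¹ = x⁹, (x⁹)² = x¹⁸, (x⁹)³ = x²⁷, (x⁹)⁴ = x⁶, (x⁹)⁵ = x¹⁵, (x⁹)⁶ = x²⁴, (x⁹)⁷ = x³, (x⁹)⁸ = x¹², (x⁹)⁹ = x²¹, (x⁹)¹⁰ = e.
The smallest positive k with (x⁹)ᵏ = e is 10, so |⟨x⁹⟩| = 10.

Answer: 10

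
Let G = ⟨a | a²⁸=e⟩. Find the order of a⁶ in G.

Compute successive powers until reaching e:
  (a⁶)¹ = a⁶, (a⁶)² = a¹², (a⁶)³ = a¹⁸, (a⁶)⁴ = a²⁴, (a⁶)⁵ = a², (a⁶)⁶ = a⁸, (a⁶)⁷ = a¹⁴, (a⁶)⁸ = a²⁰, (a⁶)⁹ = a²⁶, (a⁶)¹⁰ = a⁴, (a⁶)¹¹ = a¹⁰, (a⁶)¹² = a¹⁶, (a⁶)¹³ = a²², (a⁶)¹⁴ = e.
The smallest positive k with (a⁶)ᵏ = e is 14.

Answer: 14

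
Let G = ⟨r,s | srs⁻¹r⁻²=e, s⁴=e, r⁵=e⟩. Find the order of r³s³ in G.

Compute successive powers until reaching e:
  (r³s³)¹ = r³s³, (r³s³)² = r²s², (r³s³)³ = r⁴s, (r³s³)⁴ = e.
The smallest positive k with (r³s³)ᵏ = e is 4.

Answer: 4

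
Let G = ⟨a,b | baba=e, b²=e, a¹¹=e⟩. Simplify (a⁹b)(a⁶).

Compute (a⁹b) · (a⁶) by multiplying left to right and reducing via the relations at each step:
  (a⁹b) · a⁶ = a³b

Answer: a³b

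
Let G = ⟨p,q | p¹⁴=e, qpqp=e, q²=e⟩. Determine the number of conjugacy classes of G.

The conjugacy classes (representative and size) are:
  [e] (size 1), [p¹³] (size 2), [p²] (size 2), [p³] (size 2), [p¹⁰] (size 2), [p⁵] (size 2), [p⁸] (size 2), [p⁷] (size 1), [p⁶q] (size 7), [p⁹q] (size 7).
Class equation: 1 + 2 + 2 + 2 + 2 + 2 + 2 + 1 + 7 + 7 = 28 = |G|. So G has 10 conjugacy classes.

Answer: 10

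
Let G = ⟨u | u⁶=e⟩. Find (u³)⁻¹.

The order of (u³) is 2 (smallest k with (u³)ᵏ = e), so (u³)⁻¹ = (u³)¹ = u³.
Check: (u³) · (u³) → (u³) · u³ = e, giving e as required.

Answer: u³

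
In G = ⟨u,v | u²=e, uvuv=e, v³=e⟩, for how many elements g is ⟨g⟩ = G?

⟨g⟩ = G would require ord(g) = |G| = 6, but the maximum element order in G is 3 < 6. So G is not cyclic and no single element generates it: the count is 0.

Answer: 0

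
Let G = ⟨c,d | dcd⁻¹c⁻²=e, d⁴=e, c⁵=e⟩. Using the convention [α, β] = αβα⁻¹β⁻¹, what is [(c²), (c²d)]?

[(c²), (c²d)] = (c²)·(c²d)·(c²)⁻¹·(c²d)⁻¹.
  (c²) · (c²d) = c⁴d
  (c⁴d) · (c³) = d
  d · (c⁴d³) = c³

Answer: c³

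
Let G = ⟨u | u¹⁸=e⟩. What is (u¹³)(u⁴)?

Compute (u¹³) · (u⁴) by multiplying left to right and reducing via the relations at each step:
  (u¹³) · u⁴ = u¹⁷

Answer: u¹⁷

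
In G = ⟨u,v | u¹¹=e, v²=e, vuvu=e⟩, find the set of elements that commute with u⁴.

⟨u⁴⟩ ⊆ C_G(u⁴) since powers of u⁴ commute with u⁴; so |C_G(u⁴)| ≥ |⟨u⁴⟩| = 11.
By orbit–stabilizer, |C_G(u⁴)| = |G| / |conj. class of u⁴| = 22 / 2 = 11.
The 11 elements commuting with u⁴ are {e, u, u², u³, u⁴, u⁵, u⁶, u⁷, u⁸, u⁹, u¹⁰}.

Answer: {e, u, u², u³, u⁴, u⁵, u⁶, u⁷, u⁸, u⁹, u¹⁰}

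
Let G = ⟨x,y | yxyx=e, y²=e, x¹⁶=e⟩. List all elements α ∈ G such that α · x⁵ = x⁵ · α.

⟨x⁵⟩ ⊆ C_G(x⁵) since powers of x⁵ commute with x⁵; so |C_G(x⁵)| ≥ |⟨x⁵⟩| = 16.
By orbit–stabilizer, |C_G(x⁵)| = |G| / |conj. class of x⁵| = 32 / 2 = 16.
The 16 elements commuting with x⁵ are {e, x, x², x³, x⁴, x⁵, x⁶, x⁷, x⁸, x⁹, x¹⁰, x¹¹, x¹², x¹³, x¹⁴, x¹⁵}.

Answer: {e, x, x², x³, x⁴, x⁵, x⁶, x⁷, x⁸, x⁹, x¹⁰, x¹¹, x¹², x¹³, x¹⁴, x¹⁵}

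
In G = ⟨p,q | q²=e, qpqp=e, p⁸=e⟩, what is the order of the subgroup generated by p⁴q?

|⟨p⁴q⟩| equals the order of p⁴q. Compute successive powers until reaching e:
  (p⁴q)¹ = p⁴q, (p⁴q)² = e.
The smallest positive k with (p⁴q)ᵏ = e is 2, so |⟨p⁴q⟩| = 2.

Answer: 2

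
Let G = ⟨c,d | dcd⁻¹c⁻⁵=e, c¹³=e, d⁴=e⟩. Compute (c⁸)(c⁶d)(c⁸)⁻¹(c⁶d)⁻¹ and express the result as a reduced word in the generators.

[(c⁸), (c⁶d)] = (c⁸)·(c⁶d)·(c⁸)⁻¹·(c⁶d)⁻¹.
  (c⁸) · (c⁶d) = cd
  (cd) · (c⁵) = d
  d · (c⁴d³) = c⁷

Answer: c⁷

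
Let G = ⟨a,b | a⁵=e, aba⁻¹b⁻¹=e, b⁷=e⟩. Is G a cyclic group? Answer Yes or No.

|G| = 35. The element ab has order 35 (its powers give 35 distinct elements), so ⟨ab⟩ = G and G is cyclic.

Answer: Yes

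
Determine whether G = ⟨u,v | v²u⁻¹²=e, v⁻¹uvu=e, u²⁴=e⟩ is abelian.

u·v = uv but v·u = u¹¹v⁻¹, so u·v ≠ v·u and G is not abelian.

Answer: No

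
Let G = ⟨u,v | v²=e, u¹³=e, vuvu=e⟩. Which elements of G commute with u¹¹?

⟨u¹¹⟩ ⊆ C_G(u¹¹) since powers of u¹¹ commute with u¹¹; so |C_G(u¹¹)| ≥ |⟨u¹¹⟩| = 13.
By orbit–stabilizer, |C_G(u¹¹)| = |G| / |conj. class of u¹¹| = 26 / 2 = 13.
The 13 elements commuting with u¹¹ are {e, u, u², u³, u⁴, u⁵, u⁶, u⁷, u⁸, u⁹, u¹⁰, u¹¹, u¹²}.

Answer: {e, u, u², u³, u⁴, u⁵, u⁶, u⁷, u⁸, u⁹, u¹⁰, u¹¹, u¹²}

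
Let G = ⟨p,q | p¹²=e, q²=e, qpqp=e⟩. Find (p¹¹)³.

Compute successive powers of (p¹¹), reducing at each step:
  (p¹¹)²: (p¹¹) · p¹¹ = p¹⁰
  (p¹¹)³: (p¹⁰) · p¹¹ = p⁹

Answer: p⁹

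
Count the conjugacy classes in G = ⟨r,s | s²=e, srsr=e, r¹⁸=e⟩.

The conjugacy classes (representative and size) are:
  [e] (size 1), [r] (size 2), [r²] (size 2), [r³] (size 2), [r¹⁴] (size 2), [r⁵] (size 2), [r¹²] (size 2), [r⁷] (size 2), [r¹⁰] (size 2), [r⁹] (size 1), [r¹⁰s] (size 9), [rs] (size 9).
Class equation: 1 + 2 + 2 + 2 + 2 + 2 + 2 + 2 + 2 + 1 + 9 + 9 = 36 = |G|. So G has 12 conjugacy classes.

Answer: 12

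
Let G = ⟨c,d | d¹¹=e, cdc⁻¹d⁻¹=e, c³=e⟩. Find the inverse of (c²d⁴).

The order of (c²d⁴) is 33 (smallest k with (c²d⁴)ᵏ = e), so (c²d⁴)⁻¹ = (c²d⁴)³² = cd⁷.
Check: (c²d⁴) · (cd⁷) → (c²d⁴) · c = d⁴;   (d⁴) · d⁷ = e, giving e as required.

Answer: cd⁷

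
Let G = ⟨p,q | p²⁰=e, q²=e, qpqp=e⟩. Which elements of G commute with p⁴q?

⟨p⁴q⟩ ⊆ C_G(p⁴q) since powers of p⁴q commute with p⁴q; so |C_G(p⁴q)| ≥ |⟨p⁴q⟩| = 2.
By orbit–stabilizer, |C_G(p⁴q)| = |G| / |conj. class of p⁴q| = 40 / 10 = 4.
The 4 elements commuting with p⁴q are {e, p¹⁰, p⁴q, p¹⁴q}.

Answer: {e, p¹⁰, p⁴q, p¹⁴q}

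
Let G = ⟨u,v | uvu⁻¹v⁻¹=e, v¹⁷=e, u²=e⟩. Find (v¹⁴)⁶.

Compute successive powers of (v¹⁴), reducing at each step:
  (v¹⁴)²: (v¹⁴) · v¹⁴ = v¹¹
  (v¹⁴)³: (v¹¹) · v¹⁴ = v⁸
  (v¹⁴)⁴: (v⁸) · v¹⁴ = v⁵
  (v¹⁴)⁵: (v⁵) · v¹⁴ = v²
  (v¹⁴)⁶: (v²) · v¹⁴ = v¹⁶

Answer: v¹⁶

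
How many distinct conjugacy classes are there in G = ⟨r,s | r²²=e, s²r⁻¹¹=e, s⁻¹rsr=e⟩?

The conjugacy classes (representative and size) are:
  [e] (size 1), [r²¹] (size 2), [r²] (size 2), [r³] (size 2), [r¹⁸] (size 2), [r¹⁷] (size 2), [r⁶] (size 2), [r⁷] (size 2), [r⁸] (size 2), [r¹³] (size 2), [r¹²] (size 2), [r¹¹] (size 1), [r¹⁰s] (size 11), [r⁷s] (size 11).
Class equation: 1 + 2 + 2 + 2 + 2 + 2 + 2 + 2 + 2 + 2 + 2 + 1 + 11 + 11 = 44 = |G|. So G has 14 conjugacy classes.

Answer: 14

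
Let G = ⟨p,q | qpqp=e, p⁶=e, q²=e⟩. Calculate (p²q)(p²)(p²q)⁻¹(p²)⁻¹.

[(p²q), (p²)] = (p²q)·(p²)·(p²q)⁻¹·(p²)⁻¹.
  (p²q) · (p²) = q
  q · (p²q) = p⁴
  (p⁴) · (p⁴) = p²

Answer: p²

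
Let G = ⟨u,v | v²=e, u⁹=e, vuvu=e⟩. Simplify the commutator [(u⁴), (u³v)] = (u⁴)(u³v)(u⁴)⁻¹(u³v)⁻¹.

[(u⁴), (u³v)] = (u⁴)·(u³v)·(u⁴)⁻¹·(u³v)⁻¹.
  (u⁴) · (u³v) = u⁷v
  (u⁷v) · (u⁵) = u²v
  (u²v) · (u³v) = u⁸

Answer: u⁸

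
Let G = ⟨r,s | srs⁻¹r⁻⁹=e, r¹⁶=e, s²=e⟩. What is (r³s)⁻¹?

The order of (r³s) is 16 (smallest k with (r³s)ᵏ = e), so (r³s)⁻¹ = (r³s)¹⁵ = r⁵s.
Check: (r³s) · (r⁵s) → (r³s) · r⁵ = s;   s · s = e, giving e as required.

Answer: r⁵s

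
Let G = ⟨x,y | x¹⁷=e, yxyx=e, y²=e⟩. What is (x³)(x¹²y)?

Compute (x³) · (x¹²y) by multiplying left to right and reducing via the relations at each step:
  (x³) · x¹² = x¹⁵
  (x¹⁵) · y = x¹⁵y

Answer: x¹⁵y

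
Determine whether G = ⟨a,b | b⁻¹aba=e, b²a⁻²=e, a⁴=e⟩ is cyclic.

Every cyclic group is abelian. But a·b = ab while b·a = ab⁻¹, so a·b ≠ b·a and G is not abelian. Hence G is not cyclic.

Answer: No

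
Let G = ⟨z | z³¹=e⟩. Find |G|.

G is generated by a single element, so G is cyclic. The relator gives z³¹ = e and no smaller power is forced to be e, so the 31 powers {e, z, z², z³, z⁴, z⁵, z⁶, z⁷, z⁸, z⁹, z²², z²³, z²¹, z²⁰, z²⁴, z²⁵, z²⁶, z²⁷, z²⁸, z²⁹, z³⁰, z¹², z¹³, z¹¹, z¹⁰, z¹⁴, z¹⁵, z¹⁶, z¹⁷, z¹⁸, z¹⁹} are distinct. Hence |G| = 31.

Answer: 31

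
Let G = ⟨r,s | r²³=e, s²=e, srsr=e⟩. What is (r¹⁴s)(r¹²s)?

Compute (r¹⁴s) · (r¹²s) by multiplying left to right and reducing via the relations at each step:
  (r¹⁴s) · r¹² = r²s
  (r²s) · s = r²

Answer: r²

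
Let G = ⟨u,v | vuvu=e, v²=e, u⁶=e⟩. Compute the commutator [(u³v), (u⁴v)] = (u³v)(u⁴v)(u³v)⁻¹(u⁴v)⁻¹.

[(u³v), (u⁴v)] = (u³v)·(u⁴v)·(u³v)⁻¹·(u⁴v)⁻¹.
  (u³v) · (u⁴v) = u⁵
  (u⁵) · (u³v) = u²v
  (u²v) · (u⁴v) = u⁴

Answer: u⁴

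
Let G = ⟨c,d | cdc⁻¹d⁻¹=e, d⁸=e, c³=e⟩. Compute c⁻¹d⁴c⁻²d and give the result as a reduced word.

Multiply left to right, reducing at each step:
  (c²) · d⁴ = c²d⁴
  (c²d⁴) · c⁻² = d⁴
  (d⁴) · d = d⁵

Answer: d⁵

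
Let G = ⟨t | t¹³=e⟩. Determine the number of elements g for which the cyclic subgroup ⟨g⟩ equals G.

G is cyclic of order 13. An element generates G iff its order is 13, and a cyclic group of order 13 has exactly φ(13) = 12 such elements.

Answer: 12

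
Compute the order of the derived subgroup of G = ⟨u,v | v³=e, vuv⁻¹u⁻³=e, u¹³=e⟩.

G' = [G, G] is generated by all commutators. The generator-pair commutators are: [u, v] = u¹¹.
The subgroup they normally generate is {e, u, u², u³, u⁴, u⁵, u⁶, u⁷, u⁸, u⁹, u¹⁰, u¹¹, u¹²}, of order 13.
Check: |G/G'| = 39/13 = 3 is the order of the abelianisation.

Answer: 13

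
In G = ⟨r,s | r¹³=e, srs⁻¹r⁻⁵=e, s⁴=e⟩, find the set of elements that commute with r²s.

⟨r²s⟩ ⊆ C_G(r²s) since powers of r²s commute with r²s; so |C_G(r²s)| ≥ |⟨r²s⟩| = 4.
By orbit–stabilizer, |C_G(r²s)| = |G| / |conj. class of r²s| = 52 / 13 = 4.
The 4 elements commuting with r²s are {e, r²s, r¹⁰s³, r¹²s²}.

Answer: {e, r²s, r¹⁰s³, r¹²s²}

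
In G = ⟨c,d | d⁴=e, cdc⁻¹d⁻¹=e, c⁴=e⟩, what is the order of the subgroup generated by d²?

|⟨d²⟩| equals the order of d². Compute successive powers until reaching e:
  (d²)¹ = d², (d²)² = e.
The smallest positive k with (d²)ᵏ = e is 2, so |⟨d²⟩| = 2.

Answer: 2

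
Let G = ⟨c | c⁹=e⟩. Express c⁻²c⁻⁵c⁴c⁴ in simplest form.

Multiply left to right, reducing at each step:
  (c⁷) · c⁻⁵ = c²
  (c²) · c⁴ = c⁶
  (c⁶) · c⁴ = c

Answer: c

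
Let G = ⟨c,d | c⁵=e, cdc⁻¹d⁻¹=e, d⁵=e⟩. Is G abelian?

Each pair of generators commutes: c·d = cd = d·c. Since the generators pairwise commute, every element of G commutes with every other, so G is abelian.

Answer: Yes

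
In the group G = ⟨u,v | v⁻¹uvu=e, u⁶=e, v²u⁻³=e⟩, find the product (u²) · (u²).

Compute (u²) · (u²) by multiplying left to right and reducing via the relations at each step:
  (u²) · u² = u⁴

Answer: u⁴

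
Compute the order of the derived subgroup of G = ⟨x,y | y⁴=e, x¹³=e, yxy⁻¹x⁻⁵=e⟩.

G' = [G, G] is generated by all commutators. The generator-pair commutators are: [x, y] = x⁹.
The subgroup they normally generate is {e, x, x², x³, x⁴, x⁵, x⁶, x⁷, x⁸, x⁹, x¹⁰, x¹¹, x¹²}, of order 13.
Check: |G/G'| = 52/13 = 4 is the order of the abelianisation.

Answer: 13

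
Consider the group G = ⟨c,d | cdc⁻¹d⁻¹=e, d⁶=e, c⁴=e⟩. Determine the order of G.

Enumerate words in the generators, reducing via the relations: the distinct elements are
  {c, d, e, cd, c², c³, d², d³, d⁴, d⁵, cd², cd³, cd⁴, cd⁵, c²d, c³d, c²d², c²d³, c²d⁴, c²d⁵, c³d², c³d³, c³d⁴, c³d⁵}.
No further products give new elements, so |G| = 24.

Answer: 24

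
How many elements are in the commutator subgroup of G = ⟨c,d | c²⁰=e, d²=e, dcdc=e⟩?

G' = [G, G] is generated by all commutators. The generator-pair commutators are: [c, d] = c².
The subgroup they normally generate is {e, c², c⁴, c⁶, c⁸, c¹⁰, c¹², c¹⁴, c¹⁶, c¹⁸}, of order 10.
Check: |G/G'| = 40/10 = 4 is the order of the abelianisation.

Answer: 10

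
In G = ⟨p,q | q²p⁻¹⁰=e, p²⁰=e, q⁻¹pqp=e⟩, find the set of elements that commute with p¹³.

⟨p¹³⟩ ⊆ C_G(p¹³) since powers of p¹³ commute with p¹³; so |C_G(p¹³)| ≥ |⟨p¹³⟩| = 20.
By orbit–stabilizer, |C_G(p¹³)| = |G| / |conj. class of p¹³| = 40 / 2 = 20.
The 20 elements commuting with p¹³ are {e, p, p², p³, p⁴, p⁵, p⁶, p⁷, p⁸, p⁹, p¹⁰, p¹¹, p¹², p¹³, p¹⁴, p¹⁵, p¹⁶, p¹⁷, p¹⁸, p¹⁹}.

Answer: {e, p, p², p³, p⁴, p⁵, p⁶, p⁷, p⁸, p⁹, p¹⁰, p¹¹, p¹², p¹³, p¹⁴, p¹⁵, p¹⁶, p¹⁷, p¹⁸, p¹⁹}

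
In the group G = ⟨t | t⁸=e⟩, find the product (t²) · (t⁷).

Compute (t²) · (t⁷) by multiplying left to right and reducing via the relations at each step:
  (t²) · t⁷ = t

Answer: t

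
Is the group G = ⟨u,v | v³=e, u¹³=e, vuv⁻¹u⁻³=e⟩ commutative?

u·v = uv but v·u = u³v, so u·v ≠ v·u and G is not abelian.

Answer: No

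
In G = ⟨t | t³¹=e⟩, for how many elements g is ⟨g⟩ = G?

G is cyclic of order 31. An element generates G iff its order is 31, and a cyclic group of order 31 has exactly φ(31) = 30 such elements.

Answer: 30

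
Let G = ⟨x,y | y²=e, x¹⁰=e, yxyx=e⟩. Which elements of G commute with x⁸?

⟨x⁸⟩ ⊆ C_G(x⁸) since powers of x⁸ commute with x⁸; so |C_G(x⁸)| ≥ |⟨x⁸⟩| = 5.
By orbit–stabilizer, |C_G(x⁸)| = |G| / |conj. class of x⁸| = 20 / 2 = 10.
The 10 elements commuting with x⁸ are {e, x, x², x³, x⁴, x⁵, x⁶, x⁷, x⁸, x⁹}.

Answer: {e, x, x², x³, x⁴, x⁵, x⁶, x⁷, x⁸, x⁹}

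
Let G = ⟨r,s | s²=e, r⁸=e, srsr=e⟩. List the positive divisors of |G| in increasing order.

|G| = 16 = 2⁴. By Lagrange's theorem the order of any subgroup divides 16; the divisors of 16 are 1, 2, 4, 8, 16.

Answer: 1, 2, 4, 8, 16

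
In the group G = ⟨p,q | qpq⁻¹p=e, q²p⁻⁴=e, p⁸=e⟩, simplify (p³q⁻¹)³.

Compute successive powers of (p³q⁻¹), reducing at each step:
  (p³q⁻¹)²: (p³q⁻¹) · p³ = q⁻¹;   (q⁻¹) · q⁻¹ = p⁴
  (p³q⁻¹)³: (p⁴) · p³ = p⁷;   (p⁷) · q⁻¹ = p³q

Answer: p³q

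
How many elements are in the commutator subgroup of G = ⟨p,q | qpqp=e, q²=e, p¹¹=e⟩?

G' = [G, G] is generated by all commutators. The generator-pair commutators are: [p, q] = p².
The subgroup they normally generate is {e, p, p², p³, p⁴, p⁵, p⁶, p⁷, p⁸, p⁹, p¹⁰}, of order 11.
Check: |G/G'| = 22/11 = 2 is the order of the abelianisation.

Answer: 11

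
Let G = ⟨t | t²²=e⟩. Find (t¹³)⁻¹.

The order of (t¹³) is 22 (smallest k with (t¹³)ᵏ = e), so (t¹³)⁻¹ = (t¹³)²¹ = t⁹.
Check: (t¹³) · (t⁹) → (t¹³) · t⁹ = e, giving e as required.

Answer: t⁹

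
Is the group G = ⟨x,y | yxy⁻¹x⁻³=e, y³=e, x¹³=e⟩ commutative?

x·y = xy but y·x = x³y, so x·y ≠ y·x and G is not abelian.

Answer: No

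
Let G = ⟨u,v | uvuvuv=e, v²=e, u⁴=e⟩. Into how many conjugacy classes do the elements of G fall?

The conjugacy classes (representative and size) are:
  [e] (size 1), [u³] (size 6), [u²vu²v] (size 3), [uvu³] (size 6), [vu³] (size 8).
Class equation: 1 + 6 + 3 + 6 + 8 = 24 = |G|. So G has 5 conjugacy classes.

Answer: 5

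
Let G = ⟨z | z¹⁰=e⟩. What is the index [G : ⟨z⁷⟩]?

First find ord(z⁷) by computing successive powers:
  (z⁷)¹ = z⁷, (z⁷)² = z⁴, (z⁷)³ = z, (z⁷)⁴ = z⁸, (z⁷)⁵ = z⁵, (z⁷)⁶ = z², (z⁷)⁷ = z⁹, (z⁷)⁸ = z⁶, (z⁷)⁹ = z³, (z⁷)¹⁰ = e.
So |⟨z⁷⟩| = ord(z⁷) = 10. With |G| = 10, by Lagrange [G : ⟨z⁷⟩] = 10/10 = 1.

Answer: 1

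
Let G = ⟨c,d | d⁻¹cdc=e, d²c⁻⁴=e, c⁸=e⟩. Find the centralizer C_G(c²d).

⟨c²d⟩ ⊆ C_G(c²d) since powers of c²d commute with c²d; so |C_G(c²d)| ≥ |⟨c²d⟩| = 4.
By orbit–stabilizer, |C_G(c²d)| = |G| / |conj. class of c²d| = 16 / 4 = 4.
The 4 elements commuting with c²d are {e, c⁴, c²d, c²d⁻¹}.

Answer: {e, c⁴, c²d, c²d⁻¹}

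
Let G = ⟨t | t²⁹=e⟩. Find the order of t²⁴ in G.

Compute successive powers until reaching e:
  (t²⁴)¹ = t²⁴, (t²⁴)² = t¹⁹, (t²⁴)³ = t¹⁴, (t²⁴)⁴ = t⁹, (t²⁴)⁵ = t⁴, (t²⁴)⁶ = t²⁸, (t²⁴)⁷ = t²³, (t²⁴)⁸ = t¹⁸, (t²⁴)⁹ = t¹³, (t²⁴)¹⁰ = t⁸, (t²⁴)¹¹ = t³, (t²⁴)¹² = t²⁷, (t²⁴)¹³ = t²², (t²⁴)¹⁴ = t¹⁷, (t²⁴)¹⁵ = t¹², (t²⁴)¹⁶ = t⁷, (t²⁴)¹⁷ = t², (t²⁴)¹⁸ = t²⁶, (t²⁴)¹⁹ = t²¹, (t²⁴)²⁰ = t¹⁶, (t²⁴)²¹ = t¹¹, (t²⁴)²² = t⁶, (t²⁴)²³ = t, (t²⁴)²⁴ = t²⁵, (t²⁴)²⁵ = t²⁰, (t²⁴)²⁶ = t¹⁵, (t²⁴)²⁷ = t¹⁰, (t²⁴)²⁸ = t⁵, (t²⁴)²⁹ = e.
The smallest positive k with (t²⁴)ᵏ = e is 29.

Answer: 29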